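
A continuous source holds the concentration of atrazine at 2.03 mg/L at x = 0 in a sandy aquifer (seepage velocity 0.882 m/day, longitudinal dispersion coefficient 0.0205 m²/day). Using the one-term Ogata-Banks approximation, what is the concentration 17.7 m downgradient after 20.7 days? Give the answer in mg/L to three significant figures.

1.48 mg/L

For a continuous step input, C/C₀ ≈ ½·erfc((x−vt)/(2√(Dt))).
vt = 0.882 × 20.7 = 18.2574 m and 2√(Dt) = 2√(0.0205 × 20.7) = 1.303 m.
Argument (x−vt)/(2√(Dt)) = (17.7 − 18.2574)/1.303 = -0.4278; ½·erfc(-0.4278) = 0.7274.
C = 2.03 × 0.7274 = 1.48 mg/L.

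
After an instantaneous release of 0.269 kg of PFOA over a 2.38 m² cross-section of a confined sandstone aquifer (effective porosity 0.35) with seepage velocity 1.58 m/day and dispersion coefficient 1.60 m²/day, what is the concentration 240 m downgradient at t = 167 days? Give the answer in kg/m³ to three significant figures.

0.00327 kg/m³

For an instantaneous plane source, C(x,t) = M/(n_e·A·√(4πDt)) · exp(−(x−vt)²/(4Dt)), with n_e·A the pore (flow) area.
Plume center vt = 1.58 × 167 = 263.86 m, so the well at 240 m is 23.86 m upgradient of the peak.
√(4πDt) = 57.95 m, giving peak height M/(n_e·A·√(4πDt)) = 0.269/(0.35 × 2.38 × 57.95) = 0.005573 kg/m³.
(x−vt)²/(4Dt) = (-23.86)²/(4 × 1.60 × 167) = 0.5327; exp(−0.5327) = 0.5870.
C = 0.005573 × 0.5870 = 0.00327 kg/m³.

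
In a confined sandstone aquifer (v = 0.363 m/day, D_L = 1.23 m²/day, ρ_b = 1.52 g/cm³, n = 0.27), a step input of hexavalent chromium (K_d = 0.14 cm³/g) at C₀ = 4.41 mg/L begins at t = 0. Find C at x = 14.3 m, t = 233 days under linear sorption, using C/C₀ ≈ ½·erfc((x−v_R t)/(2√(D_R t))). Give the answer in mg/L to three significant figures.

Retardation factor R = 1 + ρ_b·K_d/n = 1 + 1.52 × 0.14/0.27 = 1.788.
Sorption retards both mechanisms: v_R = v/R = 0.2030 m/day, D_R = D/R = 0.6879 m²/day.
v_R·t = 0.2030 × 233 = 47.299 m; 2√(D_R t) = 25.32 m; argument = (14.3 − 47.299)/25.32 = -1.303.
C = C₀ × ½·erfc(-1.303) = 4.41 × 0.9673 = 4.27 mg/L.

4.27 mg/L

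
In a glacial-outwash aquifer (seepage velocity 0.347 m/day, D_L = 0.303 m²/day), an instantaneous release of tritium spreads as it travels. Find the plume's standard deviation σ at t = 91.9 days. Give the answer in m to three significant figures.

7.46 m

Dispersive spreading gives a Gaussian with σ² = 2Dt; advection only shifts the center.
σ = √(2 × 0.303 × 91.9) = 7.46 m.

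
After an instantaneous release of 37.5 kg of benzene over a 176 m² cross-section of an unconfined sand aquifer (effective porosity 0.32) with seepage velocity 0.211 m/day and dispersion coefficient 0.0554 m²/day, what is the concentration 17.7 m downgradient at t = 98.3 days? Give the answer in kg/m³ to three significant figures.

0.0526 kg/m³

For an instantaneous plane source, C(x,t) = M/(n_e·A·√(4πDt)) · exp(−(x−vt)²/(4Dt)), with n_e·A the pore (flow) area.
Plume center vt = 0.211 × 98.3 = 20.7413 m, so the well at 17.7 m is 3.0413 m upgradient of the peak.
√(4πDt) = 8.272 m, giving peak height M/(n_e·A·√(4πDt)) = 37.5/(0.32 × 176 × 8.272) = 0.08049 kg/m³.
(x−vt)²/(4Dt) = (-3.0413)²/(4 × 0.0554 × 98.3) = 0.4246; exp(−0.4246) = 0.6540.
C = 0.08049 × 0.6540 = 0.0526 kg/m³.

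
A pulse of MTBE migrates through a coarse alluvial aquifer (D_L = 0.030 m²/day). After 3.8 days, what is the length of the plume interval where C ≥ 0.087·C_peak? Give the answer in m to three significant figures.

The plume is Gaussian with σ = √(2Dt) = √(2 × 0.030 × 3.8) = 0.4775 m.
C/C_peak = exp(−Δx²/(2σ²)) = 0.087 ⇒ Δx = σ·√(−2 ln 0.087) = 0.4775 × 2.210 = 1.055 m.
Width = 2Δx = 2.11 m.

2.11 m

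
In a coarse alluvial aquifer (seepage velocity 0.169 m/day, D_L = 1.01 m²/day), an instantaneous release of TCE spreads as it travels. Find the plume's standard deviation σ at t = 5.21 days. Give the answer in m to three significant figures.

3.24 m

Dispersive spreading gives a Gaussian with σ² = 2Dt; advection only shifts the center.
σ = √(2 × 1.01 × 5.21) = 3.24 m.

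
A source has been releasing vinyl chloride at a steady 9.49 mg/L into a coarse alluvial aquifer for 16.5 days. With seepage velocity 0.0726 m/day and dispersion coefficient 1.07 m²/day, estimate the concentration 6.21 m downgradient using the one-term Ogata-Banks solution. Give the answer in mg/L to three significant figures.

1.89 mg/L

For a continuous step input, C/C₀ ≈ ½·erfc((x−vt)/(2√(Dt))).
vt = 0.0726 × 16.5 = 1.1979 m and 2√(Dt) = 2√(1.07 × 16.5) = 8.404 m.
Argument (x−vt)/(2√(Dt)) = (6.21 − 1.1979)/8.404 = 0.5964; ½·erfc(0.5964) = 0.1995.
C = 9.49 × 0.1995 = 1.89 mg/L.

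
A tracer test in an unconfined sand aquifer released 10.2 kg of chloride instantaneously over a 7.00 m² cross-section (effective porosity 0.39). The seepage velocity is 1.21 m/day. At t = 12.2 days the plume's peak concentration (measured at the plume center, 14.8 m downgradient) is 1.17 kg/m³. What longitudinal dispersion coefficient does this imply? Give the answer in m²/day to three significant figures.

0.0665 m²/day

At the plume center C_max = M/(n_e·A·√(4πDt)), so D = M²/(4πt·(n_e·A·C_max)²).
n_e·A·C_max = 0.39 × 7.00 × 1.17 = 3.194 kg/m.
D = 10.2²/(4π × 12.2 × 3.194²) = 0.0665 m²/day.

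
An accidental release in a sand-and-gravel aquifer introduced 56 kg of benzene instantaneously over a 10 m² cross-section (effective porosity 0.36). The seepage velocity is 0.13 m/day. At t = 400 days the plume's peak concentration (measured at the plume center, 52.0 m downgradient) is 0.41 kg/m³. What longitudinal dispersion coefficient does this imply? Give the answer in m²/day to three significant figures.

At the plume center C_max = M/(n_e·A·√(4πDt)), so D = M²/(4πt·(n_e·A·C_max)²).
n_e·A·C_max = 0.36 × 10 × 0.41 = 1.476 kg/m.
D = 56²/(4π × 400 × 1.476²) = 0.286 m²/day.

0.286 m²/day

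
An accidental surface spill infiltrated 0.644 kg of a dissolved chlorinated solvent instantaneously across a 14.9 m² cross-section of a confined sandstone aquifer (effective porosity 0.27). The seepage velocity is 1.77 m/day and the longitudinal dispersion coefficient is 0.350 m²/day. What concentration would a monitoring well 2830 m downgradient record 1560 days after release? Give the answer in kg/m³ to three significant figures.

0.000221 kg/m³

For an instantaneous plane source, C(x,t) = M/(n_e·A·√(4πDt)) · exp(−(x−vt)²/(4Dt)), with n_e·A the pore (flow) area.
Plume center vt = 1.77 × 1560 = 2761.2 m, so the well at 2830 m is 68.8 m downgradient of the peak.
√(4πDt) = 82.83 m, giving peak height M/(n_e·A·√(4πDt)) = 0.644/(0.27 × 14.9 × 82.83) = 0.001933 kg/m³.
(x−vt)²/(4Dt) = (68.8)²/(4 × 0.350 × 1560) = 2.167; exp(−2.167) = 0.1145.
C = 0.001933 × 0.1145 = 0.000221 kg/m³.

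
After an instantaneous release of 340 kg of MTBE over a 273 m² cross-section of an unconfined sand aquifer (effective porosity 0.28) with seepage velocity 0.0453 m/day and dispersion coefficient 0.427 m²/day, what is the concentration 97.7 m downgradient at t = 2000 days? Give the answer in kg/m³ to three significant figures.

0.0423 kg/m³

For an instantaneous plane source, C(x,t) = M/(n_e·A·√(4πDt)) · exp(−(x−vt)²/(4Dt)), with n_e·A the pore (flow) area.
Plume center vt = 0.0453 × 2000 = 90.6 m, so the well at 97.7 m is 7.1 m downgradient of the peak.
√(4πDt) = 103.6 m, giving peak height M/(n_e·A·√(4πDt)) = 340/(0.28 × 273 × 103.6) = 0.04293 kg/m³.
(x−vt)²/(4Dt) = (7.1)²/(4 × 0.427 × 2000) = 0.01476; exp(−0.01476) = 0.9853.
C = 0.04293 × 0.9853 = 0.0423 kg/m³.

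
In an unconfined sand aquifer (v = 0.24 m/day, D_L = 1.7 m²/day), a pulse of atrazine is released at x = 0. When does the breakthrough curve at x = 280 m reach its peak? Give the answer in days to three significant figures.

For the 1D instantaneous-source solution, setting ∂C/∂t = 0 at fixed x gives v²t² + 2Dt − x² = 0, so t = (√(D² + v²x²) − D)/v².
√(D² + v²x²) = √(1.7² + 0.24² × 280²) = 67.22; v² = 0.0576.
t = (67.22 − 1.7)/0.0576 = 1140 days (vs. the pure-advection estimate x/v = 1170 d).

1140 days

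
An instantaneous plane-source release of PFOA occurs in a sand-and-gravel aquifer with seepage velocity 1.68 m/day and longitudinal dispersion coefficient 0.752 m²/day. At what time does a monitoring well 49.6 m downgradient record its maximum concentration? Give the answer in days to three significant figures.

For the 1D instantaneous-source solution, setting ∂C/∂t = 0 at fixed x gives v²t² + 2Dt − x² = 0, so t = (√(D² + v²x²) − D)/v².
√(D² + v²x²) = √(0.752² + 1.68² × 49.6²) = 83.33; v² = 2.8224.
t = (83.33 − 0.752)/2.8224 = 29.3 days (vs. the pure-advection estimate x/v = 29.5 d).

29.3 days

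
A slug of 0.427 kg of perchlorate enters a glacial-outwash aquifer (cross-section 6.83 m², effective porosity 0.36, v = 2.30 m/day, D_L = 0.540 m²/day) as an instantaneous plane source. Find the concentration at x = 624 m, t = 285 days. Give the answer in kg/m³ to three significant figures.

For an instantaneous plane source, C(x,t) = M/(n_e·A·√(4πDt)) · exp(−(x−vt)²/(4Dt)), with n_e·A the pore (flow) area.
Plume center vt = 2.30 × 285 = 655.5 m, so the well at 624 m is 31.5 m upgradient of the peak.
√(4πDt) = 43.98 m, giving peak height M/(n_e·A·√(4πDt)) = 0.427/(0.36 × 6.83 × 43.98) = 0.003949 kg/m³.
(x−vt)²/(4Dt) = (-31.5)²/(4 × 0.540 × 285) = 1.612; exp(−1.612) = 0.1995.
C = 0.003949 × 0.1995 = 0.000788 kg/m³.

0.000788 kg/m³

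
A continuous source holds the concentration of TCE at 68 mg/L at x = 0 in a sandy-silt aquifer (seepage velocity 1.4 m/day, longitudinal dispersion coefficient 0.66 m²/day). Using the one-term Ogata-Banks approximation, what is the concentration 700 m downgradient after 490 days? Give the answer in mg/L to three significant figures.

For a continuous step input, C/C₀ ≈ ½·erfc((x−vt)/(2√(Dt))).
vt = 1.4 × 490 = 686 m and 2√(Dt) = 2√(0.66 × 490) = 35.97 m.
Argument (x−vt)/(2√(Dt)) = (700 − 686)/35.97 = 0.3892; ½·erfc(0.3892) = 0.2910.
C = 68 × 0.2910 = 19.8 mg/L.

19.8 mg/L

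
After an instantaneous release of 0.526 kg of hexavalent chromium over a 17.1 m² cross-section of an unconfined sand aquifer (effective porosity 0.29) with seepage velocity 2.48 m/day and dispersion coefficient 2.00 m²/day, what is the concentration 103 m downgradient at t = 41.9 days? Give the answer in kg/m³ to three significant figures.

0.00326 kg/m³

For an instantaneous plane source, C(x,t) = M/(n_e·A·√(4πDt)) · exp(−(x−vt)²/(4Dt)), with n_e·A the pore (flow) area.
Plume center vt = 2.48 × 41.9 = 103.912 m, so the well at 103 m is 0.912 m upgradient of the peak.
√(4πDt) = 32.45 m, giving peak height M/(n_e·A·√(4πDt)) = 0.526/(0.29 × 17.1 × 32.45) = 0.003269 kg/m³.
(x−vt)²/(4Dt) = (-0.912)²/(4 × 2.00 × 41.9) = 0.002481; exp(−0.002481) = 0.9975.
C = 0.003269 × 0.9975 = 0.00326 kg/m³.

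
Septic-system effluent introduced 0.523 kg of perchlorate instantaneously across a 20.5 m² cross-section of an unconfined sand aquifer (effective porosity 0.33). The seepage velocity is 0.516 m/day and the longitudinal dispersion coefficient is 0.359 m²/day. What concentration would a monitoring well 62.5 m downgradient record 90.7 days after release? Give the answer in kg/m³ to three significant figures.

For an instantaneous plane source, C(x,t) = M/(n_e·A·√(4πDt)) · exp(−(x−vt)²/(4Dt)), with n_e·A the pore (flow) area.
Plume center vt = 0.516 × 90.7 = 46.8012 m, so the well at 62.5 m is 15.6988 m downgradient of the peak.
√(4πDt) = 20.23 m, giving peak height M/(n_e·A·√(4πDt)) = 0.523/(0.33 × 20.5 × 20.23) = 0.003822 kg/m³.
(x−vt)²/(4Dt) = (15.6988)²/(4 × 0.359 × 90.7) = 1.892; exp(−1.892) = 0.1508.
C = 0.003822 × 0.1508 = 0.000576 kg/m³.

0.000576 kg/m³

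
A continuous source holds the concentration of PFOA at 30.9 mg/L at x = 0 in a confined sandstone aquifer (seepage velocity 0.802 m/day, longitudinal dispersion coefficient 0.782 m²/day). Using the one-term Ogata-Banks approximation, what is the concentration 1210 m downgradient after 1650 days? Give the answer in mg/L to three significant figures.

For a continuous step input, C/C₀ ≈ ½·erfc((x−vt)/(2√(Dt))).
vt = 0.802 × 1650 = 1323.3 m and 2√(Dt) = 2√(0.782 × 1650) = 71.84 m.
Argument (x−vt)/(2√(Dt)) = (1210 − 1323.3)/71.84 = -1.577; ½·erfc(-1.577) = 0.9871.
C = 30.9 × 0.9871 = 30.5 mg/L.

30.5 mg/L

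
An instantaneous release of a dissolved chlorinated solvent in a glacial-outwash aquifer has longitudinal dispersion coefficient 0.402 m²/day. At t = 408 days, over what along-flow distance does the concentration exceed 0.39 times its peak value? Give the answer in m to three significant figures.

The plume is Gaussian with σ = √(2Dt) = √(2 × 0.402 × 408) = 18.11 m.
C/C_peak = exp(−Δx²/(2σ²)) = 0.39 ⇒ Δx = σ·√(−2 ln 0.39) = 18.11 × 1.372 = 24.85 m.
Width = 2Δx = 49.7 m.

49.7 m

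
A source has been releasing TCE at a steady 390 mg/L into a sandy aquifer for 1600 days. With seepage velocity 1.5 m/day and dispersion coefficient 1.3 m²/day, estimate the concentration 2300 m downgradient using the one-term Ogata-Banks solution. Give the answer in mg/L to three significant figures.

366 mg/L

For a continuous step input, C/C₀ ≈ ½·erfc((x−vt)/(2√(Dt))).
vt = 1.5 × 1600 = 2400 m and 2√(Dt) = 2√(1.3 × 1600) = 91.21 m.
Argument (x−vt)/(2√(Dt)) = (2300 − 2400)/91.21 = -1.096; ½·erfc(-1.096) = 0.9394.
C = 390 × 0.9394 = 366 mg/L.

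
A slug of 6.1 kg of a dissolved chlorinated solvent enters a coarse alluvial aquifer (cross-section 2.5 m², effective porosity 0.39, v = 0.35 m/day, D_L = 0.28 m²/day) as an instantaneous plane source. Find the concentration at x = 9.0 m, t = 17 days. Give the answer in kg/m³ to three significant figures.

For an instantaneous plane source, C(x,t) = M/(n_e·A·√(4πDt)) · exp(−(x−vt)²/(4Dt)), with n_e·A the pore (flow) area.
Plume center vt = 0.35 × 17 = 5.95 m, so the well at 9.0 m is 3.05 m downgradient of the peak.
√(4πDt) = 7.734 m, giving peak height M/(n_e·A·√(4πDt)) = 6.1/(0.39 × 2.5 × 7.734) = 0.8089 kg/m³.
(x−vt)²/(4Dt) = (3.05)²/(4 × 0.28 × 17) = 0.4886; exp(−0.4886) = 0.6135.
C = 0.8089 × 0.6135 = 0.496 kg/m³.

0.496 kg/m³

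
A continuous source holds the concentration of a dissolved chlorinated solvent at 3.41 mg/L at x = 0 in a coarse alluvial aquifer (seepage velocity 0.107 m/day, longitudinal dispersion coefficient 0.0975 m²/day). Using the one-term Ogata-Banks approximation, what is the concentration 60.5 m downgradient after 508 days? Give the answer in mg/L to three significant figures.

0.916 mg/L

For a continuous step input, C/C₀ ≈ ½·erfc((x−vt)/(2√(Dt))).
vt = 0.107 × 508 = 54.356 m and 2√(Dt) = 2√(0.0975 × 508) = 14.08 m.
Argument (x−vt)/(2√(Dt)) = (60.5 − 54.356)/14.08 = 0.4364; ½·erfc(0.4364) = 0.2686.
C = 3.41 × 0.2686 = 0.916 mg/L.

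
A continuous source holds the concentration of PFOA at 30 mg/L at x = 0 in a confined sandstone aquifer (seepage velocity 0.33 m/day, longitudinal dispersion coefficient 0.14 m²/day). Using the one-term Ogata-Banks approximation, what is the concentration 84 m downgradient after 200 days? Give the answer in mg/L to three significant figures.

0.242 mg/L

For a continuous step input, C/C₀ ≈ ½·erfc((x−vt)/(2√(Dt))).
vt = 0.33 × 200 = 66 m and 2√(Dt) = 2√(0.14 × 200) = 10.58 m.
Argument (x−vt)/(2√(Dt)) = (84 − 66)/10.58 = 1.701; ½·erfc(1.701) = 0.008073.
C = 30 × 0.008073 = 0.242 mg/L.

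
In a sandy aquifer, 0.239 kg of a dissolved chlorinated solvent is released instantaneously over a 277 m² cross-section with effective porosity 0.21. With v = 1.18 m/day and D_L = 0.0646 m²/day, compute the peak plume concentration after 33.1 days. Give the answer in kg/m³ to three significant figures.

0.000793 kg/m³

The peak of an instantaneous 1D plume sits at x = vt; there the Gaussian factor is 1 and C_max = M/(n_e·A·√(4πDt)), where n_e·A is the pore area the mass is dissolved in.
√(4πDt) = √(4π × 0.0646 × 33.1) = 5.184 m, so C_max = 0.239/(0.21 × 277 × 5.184) = 0.000793 kg/m³.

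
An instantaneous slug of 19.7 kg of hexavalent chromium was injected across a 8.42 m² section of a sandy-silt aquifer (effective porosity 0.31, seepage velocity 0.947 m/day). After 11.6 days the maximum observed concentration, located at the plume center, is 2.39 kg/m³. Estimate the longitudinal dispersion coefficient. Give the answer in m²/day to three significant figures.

0.0684 m²/day

At the plume center C_max = M/(n_e·A·√(4πDt)), so D = M²/(4πt·(n_e·A·C_max)²).
n_e·A·C_max = 0.31 × 8.42 × 2.39 = 6.238 kg/m.
D = 19.7²/(4π × 11.6 × 6.238²) = 0.0684 m²/day.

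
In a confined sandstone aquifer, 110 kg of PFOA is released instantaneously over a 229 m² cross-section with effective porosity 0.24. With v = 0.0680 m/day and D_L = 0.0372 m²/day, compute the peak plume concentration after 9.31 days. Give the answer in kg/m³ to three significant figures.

0.959 kg/m³

The peak of an instantaneous 1D plume sits at x = vt; there the Gaussian factor is 1 and C_max = M/(n_e·A·√(4πDt)), where n_e·A is the pore area the mass is dissolved in.
√(4πDt) = √(4π × 0.0372 × 9.31) = 2.086 m, so C_max = 110/(0.24 × 229 × 2.086) = 0.959 kg/m³.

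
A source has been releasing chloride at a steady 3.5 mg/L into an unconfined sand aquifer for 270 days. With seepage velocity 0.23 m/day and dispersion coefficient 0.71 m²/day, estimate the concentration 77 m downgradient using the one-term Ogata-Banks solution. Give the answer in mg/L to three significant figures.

For a continuous step input, C/C₀ ≈ ½·erfc((x−vt)/(2√(Dt))).
vt = 0.23 × 270 = 62.1 m and 2√(Dt) = 2√(0.71 × 270) = 27.69 m.
Argument (x−vt)/(2√(Dt)) = (77 − 62.1)/27.69 = 0.5381; ½·erfc(0.5381) = 0.2233.
C = 3.5 × 0.2233 = 0.782 mg/L.

0.782 mg/L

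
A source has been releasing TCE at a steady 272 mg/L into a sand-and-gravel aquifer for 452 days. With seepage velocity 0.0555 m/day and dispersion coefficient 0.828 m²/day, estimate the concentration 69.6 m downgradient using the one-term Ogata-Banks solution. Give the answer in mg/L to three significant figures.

14.1 mg/L

For a continuous step input, C/C₀ ≈ ½·erfc((x−vt)/(2√(Dt))).
vt = 0.0555 × 452 = 25.086 m and 2√(Dt) = 2√(0.828 × 452) = 38.69 m.
Argument (x−vt)/(2√(Dt)) = (69.6 − 25.086)/38.69 = 1.151; ½·erfc(1.151) = 0.05179.
C = 272 × 0.05179 = 14.1 mg/L.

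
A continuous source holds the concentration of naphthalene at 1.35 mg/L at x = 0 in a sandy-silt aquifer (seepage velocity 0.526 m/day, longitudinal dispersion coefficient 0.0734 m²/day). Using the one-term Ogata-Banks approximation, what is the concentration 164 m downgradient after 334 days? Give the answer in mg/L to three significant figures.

For a continuous step input, C/C₀ ≈ ½·erfc((x−vt)/(2√(Dt))).
vt = 0.526 × 334 = 175.684 m and 2√(Dt) = 2√(0.0734 × 334) = 9.903 m.
Argument (x−vt)/(2√(Dt)) = (164 − 175.684)/9.903 = -1.180; ½·erfc(-1.180) = 0.9524.
C = 1.35 × 0.9524 = 1.29 mg/L.

1.29 mg/L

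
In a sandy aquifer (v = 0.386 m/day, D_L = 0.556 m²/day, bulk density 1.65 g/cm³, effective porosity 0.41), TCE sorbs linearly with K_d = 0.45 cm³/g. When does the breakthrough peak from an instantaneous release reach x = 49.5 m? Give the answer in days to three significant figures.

350 days

Retardation factor R = 1 + ρ_b·K_d/n = 1 + 1.65 × 0.45/0.41 = 2.811.
Sorption retards both mechanisms: v_R = v/R = 0.1373 m/day, D_R = D/R = 0.1978 m²/day.
Peak time from v_R²t² + 2D_R t − x² = 0: t = (√(D_R² + v_R²x²) − D_R)/v_R².
√(D_R² + v_R²x²) = √(0.1978² + 0.1373² × 49.5²) = 6.799; v_R² = 0.01885.
t = (6.799 − 0.1978)/0.01885 = 350 days.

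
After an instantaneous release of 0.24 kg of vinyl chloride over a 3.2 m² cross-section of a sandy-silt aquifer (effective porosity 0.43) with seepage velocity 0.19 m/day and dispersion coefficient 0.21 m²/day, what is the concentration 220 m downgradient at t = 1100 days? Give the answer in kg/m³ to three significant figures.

0.00284 kg/m³

For an instantaneous plane source, C(x,t) = M/(n_e·A·√(4πDt)) · exp(−(x−vt)²/(4Dt)), with n_e·A the pore (flow) area.
Plume center vt = 0.19 × 1100 = 209 m, so the well at 220 m is 11 m downgradient of the peak.
√(4πDt) = 53.88 m, giving peak height M/(n_e·A·√(4πDt)) = 0.24/(0.43 × 3.2 × 53.88) = 0.003237 kg/m³.
(x−vt)²/(4Dt) = (11)²/(4 × 0.21 × 1100) = 0.1310; exp(−0.1310) = 0.8772.
C = 0.003237 × 0.8772 = 0.00284 kg/m³.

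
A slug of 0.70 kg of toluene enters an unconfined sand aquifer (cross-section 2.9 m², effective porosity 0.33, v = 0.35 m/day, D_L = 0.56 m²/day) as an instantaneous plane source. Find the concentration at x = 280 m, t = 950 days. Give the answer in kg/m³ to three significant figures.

For an instantaneous plane source, C(x,t) = M/(n_e·A·√(4πDt)) · exp(−(x−vt)²/(4Dt)), with n_e·A the pore (flow) area.
Plume center vt = 0.35 × 950 = 332.5 m, so the well at 280 m is 52.5 m upgradient of the peak.
√(4πDt) = 81.76 m, giving peak height M/(n_e·A·√(4πDt)) = 0.70/(0.33 × 2.9 × 81.76) = 0.008946 kg/m³.
(x−vt)²/(4Dt) = (-52.5)²/(4 × 0.56 × 950) = 1.295; exp(−1.295) = 0.2739.
C = 0.008946 × 0.2739 = 0.00245 kg/m³.

0.00245 kg/m³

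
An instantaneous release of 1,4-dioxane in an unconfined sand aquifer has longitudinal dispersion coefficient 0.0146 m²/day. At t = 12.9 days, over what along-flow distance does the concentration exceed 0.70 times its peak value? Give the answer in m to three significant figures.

1.04 m

The plume is Gaussian with σ = √(2Dt) = √(2 × 0.0146 × 12.9) = 0.6137 m.
C/C_peak = exp(−Δx²/(2σ²)) = 0.70 ⇒ Δx = σ·√(−2 ln 0.70) = 0.6137 × 0.8446 = 0.5183 m.
Width = 2Δx = 1.04 m.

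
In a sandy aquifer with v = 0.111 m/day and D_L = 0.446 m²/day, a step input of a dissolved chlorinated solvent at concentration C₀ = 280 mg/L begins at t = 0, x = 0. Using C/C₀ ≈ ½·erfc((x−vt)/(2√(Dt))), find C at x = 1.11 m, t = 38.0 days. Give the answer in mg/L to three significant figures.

197 mg/L

For a continuous step input, C/C₀ ≈ ½·erfc((x−vt)/(2√(Dt))).
vt = 0.111 × 38.0 = 4.218 m and 2√(Dt) = 2√(0.446 × 38.0) = 8.234 m.
Argument (x−vt)/(2√(Dt)) = (1.11 − 4.218)/8.234 = -0.3775; ½·erfc(-0.3775) = 0.7033.
C = 280 × 0.7033 = 197 mg/L.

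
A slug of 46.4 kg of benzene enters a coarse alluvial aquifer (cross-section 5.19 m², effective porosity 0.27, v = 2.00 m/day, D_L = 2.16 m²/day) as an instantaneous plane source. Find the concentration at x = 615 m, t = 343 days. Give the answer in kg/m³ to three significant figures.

0.0626 kg/m³

For an instantaneous plane source, C(x,t) = M/(n_e·A·√(4πDt)) · exp(−(x−vt)²/(4Dt)), with n_e·A the pore (flow) area.
Plume center vt = 2.00 × 343 = 686 m, so the well at 615 m is 71 m upgradient of the peak.
√(4πDt) = 96.49 m, giving peak height M/(n_e·A·√(4πDt)) = 46.4/(0.27 × 5.19 × 96.49) = 0.3432 kg/m³.
(x−vt)²/(4Dt) = (-71)²/(4 × 2.16 × 343) = 1.701; exp(−1.701) = 0.1825.
C = 0.3432 × 0.1825 = 0.0626 kg/m³.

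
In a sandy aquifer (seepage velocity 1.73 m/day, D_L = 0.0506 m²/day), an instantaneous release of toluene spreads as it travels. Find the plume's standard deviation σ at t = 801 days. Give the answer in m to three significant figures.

9.00 m

Dispersive spreading gives a Gaussian with σ² = 2Dt; advection only shifts the center.
σ = √(2 × 0.0506 × 801) = 9.00 m.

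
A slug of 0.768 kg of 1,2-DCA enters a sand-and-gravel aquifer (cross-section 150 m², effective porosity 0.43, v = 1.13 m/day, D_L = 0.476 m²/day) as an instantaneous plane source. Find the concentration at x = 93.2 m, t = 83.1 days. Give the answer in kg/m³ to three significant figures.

0.000532 kg/m³

For an instantaneous plane source, C(x,t) = M/(n_e·A·√(4πDt)) · exp(−(x−vt)²/(4Dt)), with n_e·A the pore (flow) area.
Plume center vt = 1.13 × 83.1 = 93.903 m, so the well at 93.2 m is 0.703 m upgradient of the peak.
√(4πDt) = 22.30 m, giving peak height M/(n_e·A·√(4πDt)) = 0.768/(0.43 × 150 × 22.30) = 0.0005339 kg/m³.
(x−vt)²/(4Dt) = (-0.703)²/(4 × 0.476 × 83.1) = 0.003124; exp(−0.003124) = 0.9969.
C = 0.0005339 × 0.9969 = 0.000532 kg/m³.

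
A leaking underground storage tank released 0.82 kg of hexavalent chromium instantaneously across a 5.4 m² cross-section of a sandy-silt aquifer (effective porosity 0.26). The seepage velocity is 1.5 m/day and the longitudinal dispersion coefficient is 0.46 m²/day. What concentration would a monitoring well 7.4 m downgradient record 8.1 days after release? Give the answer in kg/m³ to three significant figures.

For an instantaneous plane source, C(x,t) = M/(n_e·A·√(4πDt)) · exp(−(x−vt)²/(4Dt)), with n_e·A the pore (flow) area.
Plume center vt = 1.5 × 8.1 = 12.15 m, so the well at 7.4 m is 4.75 m upgradient of the peak.
√(4πDt) = 6.843 m, giving peak height M/(n_e·A·√(4πDt)) = 0.82/(0.26 × 5.4 × 6.843) = 0.08535 kg/m³.
(x−vt)²/(4Dt) = (-4.75)²/(4 × 0.46 × 8.1) = 1.514; exp(−1.514) = 0.2200.
C = 0.08535 × 0.2200 = 0.0188 kg/m³.

0.0188 kg/m³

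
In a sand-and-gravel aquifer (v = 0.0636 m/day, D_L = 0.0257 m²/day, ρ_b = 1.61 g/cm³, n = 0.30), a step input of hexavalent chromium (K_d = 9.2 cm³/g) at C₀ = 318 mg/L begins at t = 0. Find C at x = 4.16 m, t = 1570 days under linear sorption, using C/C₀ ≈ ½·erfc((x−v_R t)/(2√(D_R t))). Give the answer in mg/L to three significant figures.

Retardation factor R = 1 + ρ_b·K_d/n = 1 + 1.61 × 9.2/0.30 = 50.37.
Sorption retards both mechanisms: v_R = v/R = 0.001263 m/day, D_R = D/R = 0.0005102 m²/day.
v_R·t = 0.001263 × 1570 = 1.98291 m; 2√(D_R t) = 1.790 m; argument = (4.16 − 1.98291)/1.790 = 1.216.
C = C₀ × ½·erfc(1.216) = 318 × 0.04274 = 13.6 mg/L.

13.6 mg/L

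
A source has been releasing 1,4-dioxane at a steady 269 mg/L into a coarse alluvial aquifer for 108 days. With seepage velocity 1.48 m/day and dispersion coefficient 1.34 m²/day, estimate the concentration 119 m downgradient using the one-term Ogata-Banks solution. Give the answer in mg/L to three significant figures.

For a continuous step input, C/C₀ ≈ ½·erfc((x−vt)/(2√(Dt))).
vt = 1.48 × 108 = 159.84 m and 2√(Dt) = 2√(1.34 × 108) = 24.06 m.
Argument (x−vt)/(2√(Dt)) = (119 − 159.84)/24.06 = -1.697; ½·erfc(-1.697) = 0.9918.
C = 269 × 0.9918 = 267 mg/L.

267 mg/L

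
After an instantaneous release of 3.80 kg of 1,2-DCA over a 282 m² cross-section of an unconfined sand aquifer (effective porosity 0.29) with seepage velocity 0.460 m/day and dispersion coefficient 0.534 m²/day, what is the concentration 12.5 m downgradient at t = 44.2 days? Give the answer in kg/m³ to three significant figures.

For an instantaneous plane source, C(x,t) = M/(n_e·A·√(4πDt)) · exp(−(x−vt)²/(4Dt)), with n_e·A the pore (flow) area.
Plume center vt = 0.460 × 44.2 = 20.332 m, so the well at 12.5 m is 7.832 m upgradient of the peak.
√(4πDt) = 17.22 m, giving peak height M/(n_e·A·√(4πDt)) = 3.80/(0.29 × 282 × 17.22) = 0.002698 kg/m³.
(x−vt)²/(4Dt) = (-7.832)²/(4 × 0.534 × 44.2) = 0.6497; exp(−0.6497) = 0.5222.
C = 0.002698 × 0.5222 = 0.00141 kg/m³.

0.00141 kg/m³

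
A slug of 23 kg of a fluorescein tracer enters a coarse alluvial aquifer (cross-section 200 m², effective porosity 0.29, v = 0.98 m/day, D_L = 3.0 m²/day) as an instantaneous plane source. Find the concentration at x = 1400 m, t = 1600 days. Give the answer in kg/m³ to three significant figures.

For an instantaneous plane source, C(x,t) = M/(n_e·A·√(4πDt)) · exp(−(x−vt)²/(4Dt)), with n_e·A the pore (flow) area.
Plume center vt = 0.98 × 1600 = 1568 m, so the well at 1400 m is 168 m upgradient of the peak.
√(4πDt) = 245.6 m, giving peak height M/(n_e·A·√(4πDt)) = 23/(0.29 × 200 × 245.6) = 0.001615 kg/m³.
(x−vt)²/(4Dt) = (-168)²/(4 × 3.0 × 1600) = 1.470; exp(−1.470) = 0.2299.
C = 0.001615 × 0.2299 = 0.000371 kg/m³.

0.000371 kg/m³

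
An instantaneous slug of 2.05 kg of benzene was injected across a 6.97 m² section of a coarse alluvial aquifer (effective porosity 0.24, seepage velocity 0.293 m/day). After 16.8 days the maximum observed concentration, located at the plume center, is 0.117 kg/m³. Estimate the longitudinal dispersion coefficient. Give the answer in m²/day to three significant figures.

0.520 m²/day

At the plume center C_max = M/(n_e·A·√(4πDt)), so D = M²/(4πt·(n_e·A·C_max)²).
n_e·A·C_max = 0.24 × 6.97 × 0.117 = 0.1957 kg/m.
D = 2.05²/(4π × 16.8 × 0.1957²) = 0.520 m²/day.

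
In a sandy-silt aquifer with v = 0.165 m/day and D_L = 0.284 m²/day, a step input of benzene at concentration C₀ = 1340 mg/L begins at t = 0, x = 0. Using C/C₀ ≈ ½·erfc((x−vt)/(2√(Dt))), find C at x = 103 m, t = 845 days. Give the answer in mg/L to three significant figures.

For a continuous step input, C/C₀ ≈ ½·erfc((x−vt)/(2√(Dt))).
vt = 0.165 × 845 = 139.425 m and 2√(Dt) = 2√(0.284 × 845) = 30.98 m.
Argument (x−vt)/(2√(Dt)) = (103 − 139.425)/30.98 = -1.176; ½·erfc(-1.176) = 0.9519.
C = 1340 × 0.9519 = 1280 mg/L.

1280 mg/L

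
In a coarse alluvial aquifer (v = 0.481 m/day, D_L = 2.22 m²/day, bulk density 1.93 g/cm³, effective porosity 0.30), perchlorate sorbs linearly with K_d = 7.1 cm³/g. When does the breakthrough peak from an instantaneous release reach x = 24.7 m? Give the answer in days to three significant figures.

1990 days

Retardation factor R = 1 + ρ_b·K_d/n = 1 + 1.93 × 7.1/0.30 = 46.68.
Sorption retards both mechanisms: v_R = v/R = 0.01030 m/day, D_R = D/R = 0.04756 m²/day.
Peak time from v_R²t² + 2D_R t − x² = 0: t = (√(D_R² + v_R²x²) − D_R)/v_R².
√(D_R² + v_R²x²) = √(0.04756² + 0.01030² × 24.7²) = 0.2588; v_R² = 0.0001061.
t = (0.2588 − 0.04756)/0.0001061 = 1990 days.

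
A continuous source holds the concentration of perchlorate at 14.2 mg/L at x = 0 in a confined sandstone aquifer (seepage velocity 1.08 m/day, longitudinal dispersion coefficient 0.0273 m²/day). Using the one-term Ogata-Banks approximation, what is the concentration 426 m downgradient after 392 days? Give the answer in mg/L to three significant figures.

For a continuous step input, C/C₀ ≈ ½·erfc((x−vt)/(2√(Dt))).
vt = 1.08 × 392 = 423.36 m and 2√(Dt) = 2√(0.0273 × 392) = 6.543 m.
Argument (x−vt)/(2√(Dt)) = (426 − 423.36)/6.543 = 0.4035; ½·erfc(0.4035) = 0.2841.
C = 14.2 × 0.2841 = 4.03 mg/L.

4.03 mg/L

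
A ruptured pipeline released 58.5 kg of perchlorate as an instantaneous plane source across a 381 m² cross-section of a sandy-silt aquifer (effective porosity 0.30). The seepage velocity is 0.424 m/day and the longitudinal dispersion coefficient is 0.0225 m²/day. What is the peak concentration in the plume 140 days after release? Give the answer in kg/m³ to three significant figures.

The peak of an instantaneous 1D plume sits at x = vt; there the Gaussian factor is 1 and C_max = M/(n_e·A·√(4πDt)), where n_e·A is the pore area the mass is dissolved in.
√(4πDt) = √(4π × 0.0225 × 140) = 6.292 m, so C_max = 58.5/(0.30 × 381 × 6.292) = 0.0813 kg/m³.

0.0813 kg/m³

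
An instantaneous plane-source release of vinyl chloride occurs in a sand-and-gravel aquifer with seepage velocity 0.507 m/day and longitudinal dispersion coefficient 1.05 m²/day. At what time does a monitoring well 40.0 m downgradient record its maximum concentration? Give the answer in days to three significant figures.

74.9 days

For the 1D instantaneous-source solution, setting ∂C/∂t = 0 at fixed x gives v²t² + 2Dt − x² = 0, so t = (√(D² + v²x²) − D)/v².
√(D² + v²x²) = √(1.05² + 0.507² × 40.0²) = 20.31; v² = 0.257049.
t = (20.31 − 1.05)/0.257049 = 74.9 days (vs. the pure-advection estimate x/v = 78.9 d).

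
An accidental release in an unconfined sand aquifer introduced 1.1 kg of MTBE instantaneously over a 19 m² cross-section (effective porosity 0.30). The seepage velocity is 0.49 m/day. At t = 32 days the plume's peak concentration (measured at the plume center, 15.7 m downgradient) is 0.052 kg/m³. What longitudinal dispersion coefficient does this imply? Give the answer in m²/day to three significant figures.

0.0343 m²/day

At the plume center C_max = M/(n_e·A·√(4πDt)), so D = M²/(4πt·(n_e·A·C_max)²).
n_e·A·C_max = 0.30 × 19 × 0.052 = 0.2964 kg/m.
D = 1.1²/(4π × 32 × 0.2964²) = 0.0343 m²/day.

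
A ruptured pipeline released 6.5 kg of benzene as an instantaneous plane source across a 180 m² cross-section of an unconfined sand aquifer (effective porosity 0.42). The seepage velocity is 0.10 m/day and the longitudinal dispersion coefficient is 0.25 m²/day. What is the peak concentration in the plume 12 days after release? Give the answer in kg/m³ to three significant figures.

0.0140 kg/m³

The peak of an instantaneous 1D plume sits at x = vt; there the Gaussian factor is 1 and C_max = M/(n_e·A·√(4πDt)), where n_e·A is the pore area the mass is dissolved in.
√(4πDt) = √(4π × 0.25 × 12) = 6.140 m, so C_max = 6.5/(0.42 × 180 × 6.140) = 0.0140 kg/m³.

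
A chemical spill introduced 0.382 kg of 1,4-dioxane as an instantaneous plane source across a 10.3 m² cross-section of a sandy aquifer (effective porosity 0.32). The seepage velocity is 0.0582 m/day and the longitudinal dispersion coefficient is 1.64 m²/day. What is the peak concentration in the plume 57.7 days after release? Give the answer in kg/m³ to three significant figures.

The peak of an instantaneous 1D plume sits at x = vt; there the Gaussian factor is 1 and C_max = M/(n_e·A·√(4πDt)), where n_e·A is the pore area the mass is dissolved in.
√(4πDt) = √(4π × 1.64 × 57.7) = 34.48 m, so C_max = 0.382/(0.32 × 10.3 × 34.48) = 0.00336 kg/m³.

0.00336 kg/m³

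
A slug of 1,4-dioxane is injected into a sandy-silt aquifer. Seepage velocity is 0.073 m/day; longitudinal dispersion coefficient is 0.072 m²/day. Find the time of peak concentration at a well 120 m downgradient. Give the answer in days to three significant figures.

1630 days

For the 1D instantaneous-source solution, setting ∂C/∂t = 0 at fixed x gives v²t² + 2Dt − x² = 0, so t = (√(D² + v²x²) − D)/v².
√(D² + v²x²) = √(0.072² + 0.073² × 120²) = 8.760; v² = 0.005329.
t = (8.760 − 0.072)/0.005329 = 1630 days (vs. the pure-advection estimate x/v = 1640 d).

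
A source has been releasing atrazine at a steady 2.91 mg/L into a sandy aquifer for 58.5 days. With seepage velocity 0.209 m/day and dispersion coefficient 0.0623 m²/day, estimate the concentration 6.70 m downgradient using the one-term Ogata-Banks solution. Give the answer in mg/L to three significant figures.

For a continuous step input, C/C₀ ≈ ½·erfc((x−vt)/(2√(Dt))).
vt = 0.209 × 58.5 = 12.2265 m and 2√(Dt) = 2√(0.0623 × 58.5) = 3.818 m.
Argument (x−vt)/(2√(Dt)) = (6.70 − 12.2265)/3.818 = -1.447; ½·erfc(-1.447) = 0.9796.
C = 2.91 × 0.9796 = 2.85 mg/L.

2.85 mg/L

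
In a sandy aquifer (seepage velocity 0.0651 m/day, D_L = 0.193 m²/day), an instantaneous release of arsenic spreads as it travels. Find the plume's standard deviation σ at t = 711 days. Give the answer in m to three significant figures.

Dispersive spreading gives a Gaussian with σ² = 2Dt; advection only shifts the center.
σ = √(2 × 0.193 × 711) = 16.6 m.

16.6 m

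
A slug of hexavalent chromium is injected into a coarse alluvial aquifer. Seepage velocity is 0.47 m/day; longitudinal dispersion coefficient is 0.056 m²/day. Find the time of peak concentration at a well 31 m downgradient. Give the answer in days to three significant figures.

For the 1D instantaneous-source solution, setting ∂C/∂t = 0 at fixed x gives v²t² + 2Dt − x² = 0, so t = (√(D² + v²x²) − D)/v².
√(D² + v²x²) = √(0.056² + 0.47² × 31²) = 14.57; v² = 0.2209.
t = (14.57 − 0.056)/0.2209 = 65.7 days (vs. the pure-advection estimate x/v = 66.0 d).

65.7 days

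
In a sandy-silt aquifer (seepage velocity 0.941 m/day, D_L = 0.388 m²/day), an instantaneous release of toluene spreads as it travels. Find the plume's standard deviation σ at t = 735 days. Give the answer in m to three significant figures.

23.9 m

Dispersive spreading gives a Gaussian with σ² = 2Dt; advection only shifts the center.
σ = √(2 × 0.388 × 735) = 23.9 m.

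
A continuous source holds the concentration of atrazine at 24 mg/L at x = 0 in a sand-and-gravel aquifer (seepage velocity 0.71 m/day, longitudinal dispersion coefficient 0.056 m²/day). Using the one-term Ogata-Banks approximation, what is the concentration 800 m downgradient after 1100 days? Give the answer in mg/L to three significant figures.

1.04 mg/L

For a continuous step input, C/C₀ ≈ ½·erfc((x−vt)/(2√(Dt))).
vt = 0.71 × 1100 = 781 m and 2√(Dt) = 2√(0.056 × 1100) = 15.70 m.
Argument (x−vt)/(2√(Dt)) = (800 − 781)/15.70 = 1.210; ½·erfc(1.210) = 0.04352.
C = 24 × 0.04352 = 1.04 mg/L.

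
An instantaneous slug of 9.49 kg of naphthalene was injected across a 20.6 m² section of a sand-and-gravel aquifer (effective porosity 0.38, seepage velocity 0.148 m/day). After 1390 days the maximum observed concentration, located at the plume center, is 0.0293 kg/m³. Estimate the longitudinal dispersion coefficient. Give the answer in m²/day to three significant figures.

At the plume center C_max = M/(n_e·A·√(4πDt)), so D = M²/(4πt·(n_e·A·C_max)²).
n_e·A·C_max = 0.38 × 20.6 × 0.0293 = 0.2294 kg/m.
D = 9.49²/(4π × 1390 × 0.2294²) = 0.0980 m²/day.

0.0980 m²/day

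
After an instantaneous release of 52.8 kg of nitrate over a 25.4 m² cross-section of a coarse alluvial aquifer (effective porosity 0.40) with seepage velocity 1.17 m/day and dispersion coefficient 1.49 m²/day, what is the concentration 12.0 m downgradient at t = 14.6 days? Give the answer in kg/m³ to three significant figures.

For an instantaneous plane source, C(x,t) = M/(n_e·A·√(4πDt)) · exp(−(x−vt)²/(4Dt)), with n_e·A the pore (flow) area.
Plume center vt = 1.17 × 14.6 = 17.082 m, so the well at 12.0 m is 5.082 m upgradient of the peak.
√(4πDt) = 16.53 m, giving peak height M/(n_e·A·√(4πDt)) = 52.8/(0.40 × 25.4 × 16.53) = 0.3144 kg/m³.
(x−vt)²/(4Dt) = (-5.082)²/(4 × 1.49 × 14.6) = 0.2968; exp(−0.2968) = 0.7432.
C = 0.3144 × 0.7432 = 0.234 kg/m³.

0.234 kg/m³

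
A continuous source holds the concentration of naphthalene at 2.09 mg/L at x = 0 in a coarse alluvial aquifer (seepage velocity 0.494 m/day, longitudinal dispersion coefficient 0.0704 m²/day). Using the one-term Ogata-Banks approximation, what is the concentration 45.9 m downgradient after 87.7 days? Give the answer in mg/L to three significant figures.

0.484 mg/L

For a continuous step input, C/C₀ ≈ ½·erfc((x−vt)/(2√(Dt))).
vt = 0.494 × 87.7 = 43.3238 m and 2√(Dt) = 2√(0.0704 × 87.7) = 4.970 m.
Argument (x−vt)/(2√(Dt)) = (45.9 − 43.3238)/4.970 = 0.5184; ½·erfc(0.5184) = 0.2317.
C = 2.09 × 0.2317 = 0.484 mg/L.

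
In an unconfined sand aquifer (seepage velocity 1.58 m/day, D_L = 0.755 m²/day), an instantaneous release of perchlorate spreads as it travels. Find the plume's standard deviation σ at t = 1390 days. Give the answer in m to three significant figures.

Dispersive spreading gives a Gaussian with σ² = 2Dt; advection only shifts the center.
σ = √(2 × 0.755 × 1390) = 45.8 m.

45.8 m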